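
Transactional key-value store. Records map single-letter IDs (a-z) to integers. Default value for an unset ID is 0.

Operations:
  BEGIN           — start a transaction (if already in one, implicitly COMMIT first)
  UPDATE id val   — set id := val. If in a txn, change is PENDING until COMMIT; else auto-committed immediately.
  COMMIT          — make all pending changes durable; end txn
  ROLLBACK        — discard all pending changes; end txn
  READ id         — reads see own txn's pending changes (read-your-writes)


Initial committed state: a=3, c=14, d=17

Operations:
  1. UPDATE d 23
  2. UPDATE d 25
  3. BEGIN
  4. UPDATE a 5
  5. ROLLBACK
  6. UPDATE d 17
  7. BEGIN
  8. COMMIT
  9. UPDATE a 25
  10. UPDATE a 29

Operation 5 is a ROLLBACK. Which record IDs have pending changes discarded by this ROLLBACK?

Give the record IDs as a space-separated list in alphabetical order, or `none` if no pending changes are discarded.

Initial committed: {a=3, c=14, d=17}
Op 1: UPDATE d=23 (auto-commit; committed d=23)
Op 2: UPDATE d=25 (auto-commit; committed d=25)
Op 3: BEGIN: in_txn=True, pending={}
Op 4: UPDATE a=5 (pending; pending now {a=5})
Op 5: ROLLBACK: discarded pending ['a']; in_txn=False
Op 6: UPDATE d=17 (auto-commit; committed d=17)
Op 7: BEGIN: in_txn=True, pending={}
Op 8: COMMIT: merged [] into committed; committed now {a=3, c=14, d=17}
Op 9: UPDATE a=25 (auto-commit; committed a=25)
Op 10: UPDATE a=29 (auto-commit; committed a=29)
ROLLBACK at op 5 discards: ['a']

Answer: a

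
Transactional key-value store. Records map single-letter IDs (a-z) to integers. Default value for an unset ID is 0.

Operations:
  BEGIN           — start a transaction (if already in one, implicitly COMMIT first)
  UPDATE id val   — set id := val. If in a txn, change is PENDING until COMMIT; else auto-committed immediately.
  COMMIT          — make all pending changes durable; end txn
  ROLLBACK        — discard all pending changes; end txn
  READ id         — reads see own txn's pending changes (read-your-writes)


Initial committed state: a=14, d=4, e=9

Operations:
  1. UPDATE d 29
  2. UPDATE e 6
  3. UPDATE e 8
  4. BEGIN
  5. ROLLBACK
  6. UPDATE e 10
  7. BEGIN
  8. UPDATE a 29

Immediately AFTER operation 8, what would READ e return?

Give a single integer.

Answer: 10

Derivation:
Initial committed: {a=14, d=4, e=9}
Op 1: UPDATE d=29 (auto-commit; committed d=29)
Op 2: UPDATE e=6 (auto-commit; committed e=6)
Op 3: UPDATE e=8 (auto-commit; committed e=8)
Op 4: BEGIN: in_txn=True, pending={}
Op 5: ROLLBACK: discarded pending []; in_txn=False
Op 6: UPDATE e=10 (auto-commit; committed e=10)
Op 7: BEGIN: in_txn=True, pending={}
Op 8: UPDATE a=29 (pending; pending now {a=29})
After op 8: visible(e) = 10 (pending={a=29}, committed={a=14, d=29, e=10})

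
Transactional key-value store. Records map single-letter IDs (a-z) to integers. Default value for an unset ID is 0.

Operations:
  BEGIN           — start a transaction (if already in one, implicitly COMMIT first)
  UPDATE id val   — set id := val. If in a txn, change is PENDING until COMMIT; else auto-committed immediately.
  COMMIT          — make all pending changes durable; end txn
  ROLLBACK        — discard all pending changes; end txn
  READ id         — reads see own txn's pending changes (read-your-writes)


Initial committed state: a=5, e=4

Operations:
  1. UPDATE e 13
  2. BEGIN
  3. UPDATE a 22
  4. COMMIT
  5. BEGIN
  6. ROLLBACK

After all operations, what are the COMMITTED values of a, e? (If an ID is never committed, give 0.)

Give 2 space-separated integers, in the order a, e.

Initial committed: {a=5, e=4}
Op 1: UPDATE e=13 (auto-commit; committed e=13)
Op 2: BEGIN: in_txn=True, pending={}
Op 3: UPDATE a=22 (pending; pending now {a=22})
Op 4: COMMIT: merged ['a'] into committed; committed now {a=22, e=13}
Op 5: BEGIN: in_txn=True, pending={}
Op 6: ROLLBACK: discarded pending []; in_txn=False
Final committed: {a=22, e=13}

Answer: 22 13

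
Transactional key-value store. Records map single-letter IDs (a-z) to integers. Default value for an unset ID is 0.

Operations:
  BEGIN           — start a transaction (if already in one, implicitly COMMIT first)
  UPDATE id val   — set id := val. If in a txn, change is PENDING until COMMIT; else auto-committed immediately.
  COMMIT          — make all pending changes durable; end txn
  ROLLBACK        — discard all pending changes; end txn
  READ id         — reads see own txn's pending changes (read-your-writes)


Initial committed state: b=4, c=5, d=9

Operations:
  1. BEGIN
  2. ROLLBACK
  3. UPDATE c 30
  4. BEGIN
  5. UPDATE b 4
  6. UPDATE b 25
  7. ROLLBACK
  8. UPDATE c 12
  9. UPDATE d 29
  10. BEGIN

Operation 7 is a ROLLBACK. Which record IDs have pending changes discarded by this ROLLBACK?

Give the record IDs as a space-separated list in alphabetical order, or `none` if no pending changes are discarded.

Answer: b

Derivation:
Initial committed: {b=4, c=5, d=9}
Op 1: BEGIN: in_txn=True, pending={}
Op 2: ROLLBACK: discarded pending []; in_txn=False
Op 3: UPDATE c=30 (auto-commit; committed c=30)
Op 4: BEGIN: in_txn=True, pending={}
Op 5: UPDATE b=4 (pending; pending now {b=4})
Op 6: UPDATE b=25 (pending; pending now {b=25})
Op 7: ROLLBACK: discarded pending ['b']; in_txn=False
Op 8: UPDATE c=12 (auto-commit; committed c=12)
Op 9: UPDATE d=29 (auto-commit; committed d=29)
Op 10: BEGIN: in_txn=True, pending={}
ROLLBACK at op 7 discards: ['b']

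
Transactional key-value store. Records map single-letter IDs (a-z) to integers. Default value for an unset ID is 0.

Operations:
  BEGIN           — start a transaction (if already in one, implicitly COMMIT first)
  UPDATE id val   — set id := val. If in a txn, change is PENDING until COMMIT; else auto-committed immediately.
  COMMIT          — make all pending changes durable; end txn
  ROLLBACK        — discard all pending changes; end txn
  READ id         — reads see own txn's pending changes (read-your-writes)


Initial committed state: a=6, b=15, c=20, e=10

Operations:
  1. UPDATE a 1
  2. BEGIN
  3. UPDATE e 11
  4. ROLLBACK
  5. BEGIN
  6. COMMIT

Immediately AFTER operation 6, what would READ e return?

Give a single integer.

Initial committed: {a=6, b=15, c=20, e=10}
Op 1: UPDATE a=1 (auto-commit; committed a=1)
Op 2: BEGIN: in_txn=True, pending={}
Op 3: UPDATE e=11 (pending; pending now {e=11})
Op 4: ROLLBACK: discarded pending ['e']; in_txn=False
Op 5: BEGIN: in_txn=True, pending={}
Op 6: COMMIT: merged [] into committed; committed now {a=1, b=15, c=20, e=10}
After op 6: visible(e) = 10 (pending={}, committed={a=1, b=15, c=20, e=10})

Answer: 10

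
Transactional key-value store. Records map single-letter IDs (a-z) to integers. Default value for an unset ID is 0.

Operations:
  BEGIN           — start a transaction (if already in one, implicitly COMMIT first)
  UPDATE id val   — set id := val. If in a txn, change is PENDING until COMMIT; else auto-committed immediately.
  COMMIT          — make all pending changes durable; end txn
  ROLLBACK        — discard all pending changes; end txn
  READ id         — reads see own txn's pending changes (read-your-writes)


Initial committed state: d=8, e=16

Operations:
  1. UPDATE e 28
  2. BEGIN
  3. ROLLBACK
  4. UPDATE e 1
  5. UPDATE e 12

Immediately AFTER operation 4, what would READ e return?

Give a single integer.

Initial committed: {d=8, e=16}
Op 1: UPDATE e=28 (auto-commit; committed e=28)
Op 2: BEGIN: in_txn=True, pending={}
Op 3: ROLLBACK: discarded pending []; in_txn=False
Op 4: UPDATE e=1 (auto-commit; committed e=1)
After op 4: visible(e) = 1 (pending={}, committed={d=8, e=1})

Answer: 1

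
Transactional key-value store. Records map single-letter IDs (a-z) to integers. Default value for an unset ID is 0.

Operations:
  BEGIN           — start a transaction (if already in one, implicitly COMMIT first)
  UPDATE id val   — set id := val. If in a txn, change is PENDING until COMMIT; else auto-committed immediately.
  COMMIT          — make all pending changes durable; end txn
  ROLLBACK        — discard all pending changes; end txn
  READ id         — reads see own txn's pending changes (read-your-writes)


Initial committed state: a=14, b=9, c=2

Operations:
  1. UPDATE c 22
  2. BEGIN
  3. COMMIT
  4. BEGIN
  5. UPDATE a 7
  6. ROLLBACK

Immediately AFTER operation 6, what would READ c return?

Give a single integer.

Initial committed: {a=14, b=9, c=2}
Op 1: UPDATE c=22 (auto-commit; committed c=22)
Op 2: BEGIN: in_txn=True, pending={}
Op 3: COMMIT: merged [] into committed; committed now {a=14, b=9, c=22}
Op 4: BEGIN: in_txn=True, pending={}
Op 5: UPDATE a=7 (pending; pending now {a=7})
Op 6: ROLLBACK: discarded pending ['a']; in_txn=False
After op 6: visible(c) = 22 (pending={}, committed={a=14, b=9, c=22})

Answer: 22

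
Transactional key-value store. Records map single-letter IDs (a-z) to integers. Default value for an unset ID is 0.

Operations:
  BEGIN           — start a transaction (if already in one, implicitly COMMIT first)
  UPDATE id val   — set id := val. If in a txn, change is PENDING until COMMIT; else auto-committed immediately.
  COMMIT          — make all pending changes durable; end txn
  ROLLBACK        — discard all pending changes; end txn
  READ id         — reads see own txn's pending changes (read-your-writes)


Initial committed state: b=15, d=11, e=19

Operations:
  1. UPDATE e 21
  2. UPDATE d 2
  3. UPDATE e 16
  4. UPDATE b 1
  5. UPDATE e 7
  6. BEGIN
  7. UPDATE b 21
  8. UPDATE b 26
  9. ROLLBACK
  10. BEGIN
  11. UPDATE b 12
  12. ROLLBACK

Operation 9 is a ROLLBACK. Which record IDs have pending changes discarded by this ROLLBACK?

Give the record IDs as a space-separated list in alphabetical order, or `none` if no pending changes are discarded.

Initial committed: {b=15, d=11, e=19}
Op 1: UPDATE e=21 (auto-commit; committed e=21)
Op 2: UPDATE d=2 (auto-commit; committed d=2)
Op 3: UPDATE e=16 (auto-commit; committed e=16)
Op 4: UPDATE b=1 (auto-commit; committed b=1)
Op 5: UPDATE e=7 (auto-commit; committed e=7)
Op 6: BEGIN: in_txn=True, pending={}
Op 7: UPDATE b=21 (pending; pending now {b=21})
Op 8: UPDATE b=26 (pending; pending now {b=26})
Op 9: ROLLBACK: discarded pending ['b']; in_txn=False
Op 10: BEGIN: in_txn=True, pending={}
Op 11: UPDATE b=12 (pending; pending now {b=12})
Op 12: ROLLBACK: discarded pending ['b']; in_txn=False
ROLLBACK at op 9 discards: ['b']

Answer: b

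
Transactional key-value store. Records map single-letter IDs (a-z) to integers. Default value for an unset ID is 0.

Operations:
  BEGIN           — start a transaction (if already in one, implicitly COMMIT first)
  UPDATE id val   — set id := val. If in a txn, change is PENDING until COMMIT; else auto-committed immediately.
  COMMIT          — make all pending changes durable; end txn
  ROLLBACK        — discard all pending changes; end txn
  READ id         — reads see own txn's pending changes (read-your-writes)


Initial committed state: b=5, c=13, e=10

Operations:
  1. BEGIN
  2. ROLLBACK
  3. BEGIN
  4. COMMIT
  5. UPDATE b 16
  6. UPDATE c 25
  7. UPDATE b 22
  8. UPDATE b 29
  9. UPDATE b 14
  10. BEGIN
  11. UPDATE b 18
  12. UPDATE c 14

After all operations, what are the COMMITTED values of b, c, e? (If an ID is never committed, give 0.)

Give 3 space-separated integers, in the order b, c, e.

Answer: 14 25 10

Derivation:
Initial committed: {b=5, c=13, e=10}
Op 1: BEGIN: in_txn=True, pending={}
Op 2: ROLLBACK: discarded pending []; in_txn=False
Op 3: BEGIN: in_txn=True, pending={}
Op 4: COMMIT: merged [] into committed; committed now {b=5, c=13, e=10}
Op 5: UPDATE b=16 (auto-commit; committed b=16)
Op 6: UPDATE c=25 (auto-commit; committed c=25)
Op 7: UPDATE b=22 (auto-commit; committed b=22)
Op 8: UPDATE b=29 (auto-commit; committed b=29)
Op 9: UPDATE b=14 (auto-commit; committed b=14)
Op 10: BEGIN: in_txn=True, pending={}
Op 11: UPDATE b=18 (pending; pending now {b=18})
Op 12: UPDATE c=14 (pending; pending now {b=18, c=14})
Final committed: {b=14, c=25, e=10}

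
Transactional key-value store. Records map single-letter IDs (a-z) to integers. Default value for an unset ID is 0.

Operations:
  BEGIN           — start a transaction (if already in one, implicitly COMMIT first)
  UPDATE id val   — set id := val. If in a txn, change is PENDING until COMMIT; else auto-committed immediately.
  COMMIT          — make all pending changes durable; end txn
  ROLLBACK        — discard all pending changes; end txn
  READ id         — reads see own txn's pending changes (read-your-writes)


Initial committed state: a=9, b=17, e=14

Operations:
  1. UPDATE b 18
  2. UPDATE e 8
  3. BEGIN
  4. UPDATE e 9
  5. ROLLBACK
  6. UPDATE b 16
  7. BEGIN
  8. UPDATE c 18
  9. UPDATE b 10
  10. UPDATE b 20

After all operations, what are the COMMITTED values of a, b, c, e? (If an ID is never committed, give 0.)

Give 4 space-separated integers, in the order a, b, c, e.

Initial committed: {a=9, b=17, e=14}
Op 1: UPDATE b=18 (auto-commit; committed b=18)
Op 2: UPDATE e=8 (auto-commit; committed e=8)
Op 3: BEGIN: in_txn=True, pending={}
Op 4: UPDATE e=9 (pending; pending now {e=9})
Op 5: ROLLBACK: discarded pending ['e']; in_txn=False
Op 6: UPDATE b=16 (auto-commit; committed b=16)
Op 7: BEGIN: in_txn=True, pending={}
Op 8: UPDATE c=18 (pending; pending now {c=18})
Op 9: UPDATE b=10 (pending; pending now {b=10, c=18})
Op 10: UPDATE b=20 (pending; pending now {b=20, c=18})
Final committed: {a=9, b=16, e=8}

Answer: 9 16 0 8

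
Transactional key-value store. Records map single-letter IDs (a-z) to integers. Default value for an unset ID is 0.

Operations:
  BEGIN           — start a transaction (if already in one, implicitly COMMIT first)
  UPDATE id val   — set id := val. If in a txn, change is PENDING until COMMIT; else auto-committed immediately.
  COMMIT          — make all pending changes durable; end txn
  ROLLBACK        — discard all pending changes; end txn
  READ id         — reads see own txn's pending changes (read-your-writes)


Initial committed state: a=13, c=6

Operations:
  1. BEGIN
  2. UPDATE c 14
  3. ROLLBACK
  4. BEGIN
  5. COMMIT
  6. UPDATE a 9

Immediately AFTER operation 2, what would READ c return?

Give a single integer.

Answer: 14

Derivation:
Initial committed: {a=13, c=6}
Op 1: BEGIN: in_txn=True, pending={}
Op 2: UPDATE c=14 (pending; pending now {c=14})
After op 2: visible(c) = 14 (pending={c=14}, committed={a=13, c=6})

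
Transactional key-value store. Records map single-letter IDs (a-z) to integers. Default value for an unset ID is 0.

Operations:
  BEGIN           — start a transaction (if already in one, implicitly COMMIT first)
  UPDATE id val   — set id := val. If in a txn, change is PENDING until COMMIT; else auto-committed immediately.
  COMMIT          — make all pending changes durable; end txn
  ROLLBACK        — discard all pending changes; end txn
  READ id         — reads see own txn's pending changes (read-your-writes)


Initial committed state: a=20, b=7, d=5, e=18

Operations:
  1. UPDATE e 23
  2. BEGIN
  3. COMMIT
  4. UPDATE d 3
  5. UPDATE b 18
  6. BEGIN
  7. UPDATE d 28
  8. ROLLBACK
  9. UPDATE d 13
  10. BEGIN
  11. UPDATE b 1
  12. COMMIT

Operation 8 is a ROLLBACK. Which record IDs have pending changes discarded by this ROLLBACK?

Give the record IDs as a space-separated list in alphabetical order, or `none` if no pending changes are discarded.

Answer: d

Derivation:
Initial committed: {a=20, b=7, d=5, e=18}
Op 1: UPDATE e=23 (auto-commit; committed e=23)
Op 2: BEGIN: in_txn=True, pending={}
Op 3: COMMIT: merged [] into committed; committed now {a=20, b=7, d=5, e=23}
Op 4: UPDATE d=3 (auto-commit; committed d=3)
Op 5: UPDATE b=18 (auto-commit; committed b=18)
Op 6: BEGIN: in_txn=True, pending={}
Op 7: UPDATE d=28 (pending; pending now {d=28})
Op 8: ROLLBACK: discarded pending ['d']; in_txn=False
Op 9: UPDATE d=13 (auto-commit; committed d=13)
Op 10: BEGIN: in_txn=True, pending={}
Op 11: UPDATE b=1 (pending; pending now {b=1})
Op 12: COMMIT: merged ['b'] into committed; committed now {a=20, b=1, d=13, e=23}
ROLLBACK at op 8 discards: ['d']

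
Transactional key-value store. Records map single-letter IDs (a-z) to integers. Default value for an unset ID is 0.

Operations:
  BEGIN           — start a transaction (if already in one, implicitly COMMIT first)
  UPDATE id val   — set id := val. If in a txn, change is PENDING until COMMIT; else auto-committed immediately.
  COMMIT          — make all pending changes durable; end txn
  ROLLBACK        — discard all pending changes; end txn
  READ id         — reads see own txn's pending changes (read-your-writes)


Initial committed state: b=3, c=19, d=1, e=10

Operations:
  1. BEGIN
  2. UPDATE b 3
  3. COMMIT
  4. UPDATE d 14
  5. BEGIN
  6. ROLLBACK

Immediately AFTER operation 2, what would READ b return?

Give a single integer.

Initial committed: {b=3, c=19, d=1, e=10}
Op 1: BEGIN: in_txn=True, pending={}
Op 2: UPDATE b=3 (pending; pending now {b=3})
After op 2: visible(b) = 3 (pending={b=3}, committed={b=3, c=19, d=1, e=10})

Answer: 3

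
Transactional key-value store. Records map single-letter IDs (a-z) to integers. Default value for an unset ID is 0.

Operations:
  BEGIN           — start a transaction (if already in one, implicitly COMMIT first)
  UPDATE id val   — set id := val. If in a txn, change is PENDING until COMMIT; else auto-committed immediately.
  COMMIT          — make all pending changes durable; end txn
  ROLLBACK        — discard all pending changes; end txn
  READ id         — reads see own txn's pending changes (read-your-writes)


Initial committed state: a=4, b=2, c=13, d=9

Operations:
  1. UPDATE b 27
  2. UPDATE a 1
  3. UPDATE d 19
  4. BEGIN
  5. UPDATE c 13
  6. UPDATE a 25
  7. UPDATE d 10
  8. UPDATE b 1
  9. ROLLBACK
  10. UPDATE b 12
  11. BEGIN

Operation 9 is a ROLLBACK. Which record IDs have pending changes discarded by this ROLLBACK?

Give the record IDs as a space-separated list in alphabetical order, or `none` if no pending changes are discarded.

Answer: a b c d

Derivation:
Initial committed: {a=4, b=2, c=13, d=9}
Op 1: UPDATE b=27 (auto-commit; committed b=27)
Op 2: UPDATE a=1 (auto-commit; committed a=1)
Op 3: UPDATE d=19 (auto-commit; committed d=19)
Op 4: BEGIN: in_txn=True, pending={}
Op 5: UPDATE c=13 (pending; pending now {c=13})
Op 6: UPDATE a=25 (pending; pending now {a=25, c=13})
Op 7: UPDATE d=10 (pending; pending now {a=25, c=13, d=10})
Op 8: UPDATE b=1 (pending; pending now {a=25, b=1, c=13, d=10})
Op 9: ROLLBACK: discarded pending ['a', 'b', 'c', 'd']; in_txn=False
Op 10: UPDATE b=12 (auto-commit; committed b=12)
Op 11: BEGIN: in_txn=True, pending={}
ROLLBACK at op 9 discards: ['a', 'b', 'c', 'd']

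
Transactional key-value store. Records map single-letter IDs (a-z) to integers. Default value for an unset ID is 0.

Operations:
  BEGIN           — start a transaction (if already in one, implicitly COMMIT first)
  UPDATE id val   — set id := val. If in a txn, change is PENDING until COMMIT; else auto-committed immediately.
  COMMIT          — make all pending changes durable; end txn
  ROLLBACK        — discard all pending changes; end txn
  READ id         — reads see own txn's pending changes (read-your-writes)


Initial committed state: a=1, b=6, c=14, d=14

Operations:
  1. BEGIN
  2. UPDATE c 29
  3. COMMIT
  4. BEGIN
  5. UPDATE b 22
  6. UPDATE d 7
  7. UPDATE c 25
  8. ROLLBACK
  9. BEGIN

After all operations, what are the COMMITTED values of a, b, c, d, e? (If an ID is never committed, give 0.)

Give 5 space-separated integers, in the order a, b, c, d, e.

Initial committed: {a=1, b=6, c=14, d=14}
Op 1: BEGIN: in_txn=True, pending={}
Op 2: UPDATE c=29 (pending; pending now {c=29})
Op 3: COMMIT: merged ['c'] into committed; committed now {a=1, b=6, c=29, d=14}
Op 4: BEGIN: in_txn=True, pending={}
Op 5: UPDATE b=22 (pending; pending now {b=22})
Op 6: UPDATE d=7 (pending; pending now {b=22, d=7})
Op 7: UPDATE c=25 (pending; pending now {b=22, c=25, d=7})
Op 8: ROLLBACK: discarded pending ['b', 'c', 'd']; in_txn=False
Op 9: BEGIN: in_txn=True, pending={}
Final committed: {a=1, b=6, c=29, d=14}

Answer: 1 6 29 14 0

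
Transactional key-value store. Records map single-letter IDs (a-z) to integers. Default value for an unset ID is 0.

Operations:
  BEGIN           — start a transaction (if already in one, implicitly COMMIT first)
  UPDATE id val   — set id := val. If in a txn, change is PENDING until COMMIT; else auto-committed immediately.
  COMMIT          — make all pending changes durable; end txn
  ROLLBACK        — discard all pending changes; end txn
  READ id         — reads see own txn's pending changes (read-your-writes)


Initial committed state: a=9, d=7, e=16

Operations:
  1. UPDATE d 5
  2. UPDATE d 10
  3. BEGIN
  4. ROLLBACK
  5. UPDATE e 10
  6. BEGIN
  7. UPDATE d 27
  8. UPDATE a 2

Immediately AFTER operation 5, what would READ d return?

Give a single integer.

Answer: 10

Derivation:
Initial committed: {a=9, d=7, e=16}
Op 1: UPDATE d=5 (auto-commit; committed d=5)
Op 2: UPDATE d=10 (auto-commit; committed d=10)
Op 3: BEGIN: in_txn=True, pending={}
Op 4: ROLLBACK: discarded pending []; in_txn=False
Op 5: UPDATE e=10 (auto-commit; committed e=10)
After op 5: visible(d) = 10 (pending={}, committed={a=9, d=10, e=10})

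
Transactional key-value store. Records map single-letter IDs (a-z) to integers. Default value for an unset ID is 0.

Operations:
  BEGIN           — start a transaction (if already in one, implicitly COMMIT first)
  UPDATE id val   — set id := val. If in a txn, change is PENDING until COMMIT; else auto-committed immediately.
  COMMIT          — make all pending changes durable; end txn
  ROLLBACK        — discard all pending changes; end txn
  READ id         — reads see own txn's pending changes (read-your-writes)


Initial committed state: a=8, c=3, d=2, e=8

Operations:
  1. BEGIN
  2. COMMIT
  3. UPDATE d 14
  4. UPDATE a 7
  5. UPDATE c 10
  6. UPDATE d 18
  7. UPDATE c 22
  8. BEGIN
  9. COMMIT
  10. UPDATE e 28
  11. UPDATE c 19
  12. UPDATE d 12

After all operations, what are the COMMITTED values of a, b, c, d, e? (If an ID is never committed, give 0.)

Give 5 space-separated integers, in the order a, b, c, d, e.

Initial committed: {a=8, c=3, d=2, e=8}
Op 1: BEGIN: in_txn=True, pending={}
Op 2: COMMIT: merged [] into committed; committed now {a=8, c=3, d=2, e=8}
Op 3: UPDATE d=14 (auto-commit; committed d=14)
Op 4: UPDATE a=7 (auto-commit; committed a=7)
Op 5: UPDATE c=10 (auto-commit; committed c=10)
Op 6: UPDATE d=18 (auto-commit; committed d=18)
Op 7: UPDATE c=22 (auto-commit; committed c=22)
Op 8: BEGIN: in_txn=True, pending={}
Op 9: COMMIT: merged [] into committed; committed now {a=7, c=22, d=18, e=8}
Op 10: UPDATE e=28 (auto-commit; committed e=28)
Op 11: UPDATE c=19 (auto-commit; committed c=19)
Op 12: UPDATE d=12 (auto-commit; committed d=12)
Final committed: {a=7, c=19, d=12, e=28}

Answer: 7 0 19 12 28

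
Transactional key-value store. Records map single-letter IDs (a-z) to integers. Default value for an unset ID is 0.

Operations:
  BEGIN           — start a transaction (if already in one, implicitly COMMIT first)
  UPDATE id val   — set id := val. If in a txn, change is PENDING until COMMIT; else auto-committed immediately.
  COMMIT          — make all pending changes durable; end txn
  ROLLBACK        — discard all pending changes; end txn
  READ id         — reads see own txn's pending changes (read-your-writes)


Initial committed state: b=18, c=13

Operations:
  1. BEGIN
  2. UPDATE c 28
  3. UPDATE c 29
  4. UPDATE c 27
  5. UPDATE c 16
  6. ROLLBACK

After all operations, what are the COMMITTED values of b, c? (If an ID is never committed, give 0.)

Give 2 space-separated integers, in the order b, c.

Initial committed: {b=18, c=13}
Op 1: BEGIN: in_txn=True, pending={}
Op 2: UPDATE c=28 (pending; pending now {c=28})
Op 3: UPDATE c=29 (pending; pending now {c=29})
Op 4: UPDATE c=27 (pending; pending now {c=27})
Op 5: UPDATE c=16 (pending; pending now {c=16})
Op 6: ROLLBACK: discarded pending ['c']; in_txn=False
Final committed: {b=18, c=13}

Answer: 18 13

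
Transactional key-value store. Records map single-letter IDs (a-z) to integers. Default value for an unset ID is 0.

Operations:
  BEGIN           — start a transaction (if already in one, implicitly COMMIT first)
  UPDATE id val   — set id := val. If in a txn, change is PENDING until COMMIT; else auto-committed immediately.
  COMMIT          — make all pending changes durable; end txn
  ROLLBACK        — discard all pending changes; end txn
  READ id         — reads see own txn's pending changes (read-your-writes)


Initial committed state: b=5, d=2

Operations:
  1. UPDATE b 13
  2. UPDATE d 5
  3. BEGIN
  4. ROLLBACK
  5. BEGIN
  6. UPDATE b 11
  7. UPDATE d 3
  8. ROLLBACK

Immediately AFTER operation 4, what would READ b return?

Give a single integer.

Initial committed: {b=5, d=2}
Op 1: UPDATE b=13 (auto-commit; committed b=13)
Op 2: UPDATE d=5 (auto-commit; committed d=5)
Op 3: BEGIN: in_txn=True, pending={}
Op 4: ROLLBACK: discarded pending []; in_txn=False
After op 4: visible(b) = 13 (pending={}, committed={b=13, d=5})

Answer: 13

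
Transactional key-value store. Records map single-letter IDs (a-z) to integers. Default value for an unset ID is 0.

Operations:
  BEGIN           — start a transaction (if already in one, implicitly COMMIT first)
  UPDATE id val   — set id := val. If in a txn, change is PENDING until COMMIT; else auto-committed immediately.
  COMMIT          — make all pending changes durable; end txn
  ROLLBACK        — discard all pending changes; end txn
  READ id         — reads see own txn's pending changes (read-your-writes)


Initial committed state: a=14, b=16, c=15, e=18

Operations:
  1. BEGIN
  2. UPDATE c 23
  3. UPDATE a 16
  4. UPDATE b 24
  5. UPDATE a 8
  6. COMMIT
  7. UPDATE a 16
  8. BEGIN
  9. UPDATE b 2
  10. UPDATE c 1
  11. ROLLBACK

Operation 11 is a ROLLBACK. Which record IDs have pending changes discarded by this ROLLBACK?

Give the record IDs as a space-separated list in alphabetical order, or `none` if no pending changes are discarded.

Initial committed: {a=14, b=16, c=15, e=18}
Op 1: BEGIN: in_txn=True, pending={}
Op 2: UPDATE c=23 (pending; pending now {c=23})
Op 3: UPDATE a=16 (pending; pending now {a=16, c=23})
Op 4: UPDATE b=24 (pending; pending now {a=16, b=24, c=23})
Op 5: UPDATE a=8 (pending; pending now {a=8, b=24, c=23})
Op 6: COMMIT: merged ['a', 'b', 'c'] into committed; committed now {a=8, b=24, c=23, e=18}
Op 7: UPDATE a=16 (auto-commit; committed a=16)
Op 8: BEGIN: in_txn=True, pending={}
Op 9: UPDATE b=2 (pending; pending now {b=2})
Op 10: UPDATE c=1 (pending; pending now {b=2, c=1})
Op 11: ROLLBACK: discarded pending ['b', 'c']; in_txn=False
ROLLBACK at op 11 discards: ['b', 'c']

Answer: b c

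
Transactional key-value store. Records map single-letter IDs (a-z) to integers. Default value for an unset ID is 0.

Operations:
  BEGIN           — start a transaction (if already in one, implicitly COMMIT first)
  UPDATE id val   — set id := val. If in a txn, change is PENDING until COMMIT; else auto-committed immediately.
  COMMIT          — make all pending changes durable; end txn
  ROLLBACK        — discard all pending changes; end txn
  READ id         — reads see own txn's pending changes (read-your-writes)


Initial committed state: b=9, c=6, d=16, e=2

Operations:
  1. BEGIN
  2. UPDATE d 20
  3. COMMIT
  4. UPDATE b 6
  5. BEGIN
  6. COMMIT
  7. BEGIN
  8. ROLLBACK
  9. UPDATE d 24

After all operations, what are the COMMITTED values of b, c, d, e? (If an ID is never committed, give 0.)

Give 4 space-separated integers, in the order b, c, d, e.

Answer: 6 6 24 2

Derivation:
Initial committed: {b=9, c=6, d=16, e=2}
Op 1: BEGIN: in_txn=True, pending={}
Op 2: UPDATE d=20 (pending; pending now {d=20})
Op 3: COMMIT: merged ['d'] into committed; committed now {b=9, c=6, d=20, e=2}
Op 4: UPDATE b=6 (auto-commit; committed b=6)
Op 5: BEGIN: in_txn=True, pending={}
Op 6: COMMIT: merged [] into committed; committed now {b=6, c=6, d=20, e=2}
Op 7: BEGIN: in_txn=True, pending={}
Op 8: ROLLBACK: discarded pending []; in_txn=False
Op 9: UPDATE d=24 (auto-commit; committed d=24)
Final committed: {b=6, c=6, d=24, e=2}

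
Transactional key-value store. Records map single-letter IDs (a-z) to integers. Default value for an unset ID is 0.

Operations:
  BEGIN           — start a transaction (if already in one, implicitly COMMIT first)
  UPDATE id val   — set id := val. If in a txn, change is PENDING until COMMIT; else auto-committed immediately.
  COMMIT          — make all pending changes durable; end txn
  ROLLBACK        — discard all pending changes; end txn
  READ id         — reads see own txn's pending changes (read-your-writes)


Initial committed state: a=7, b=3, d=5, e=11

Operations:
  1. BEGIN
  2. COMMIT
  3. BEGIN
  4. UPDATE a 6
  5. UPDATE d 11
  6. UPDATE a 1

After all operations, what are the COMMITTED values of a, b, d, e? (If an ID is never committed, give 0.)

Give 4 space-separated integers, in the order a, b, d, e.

Answer: 7 3 5 11

Derivation:
Initial committed: {a=7, b=3, d=5, e=11}
Op 1: BEGIN: in_txn=True, pending={}
Op 2: COMMIT: merged [] into committed; committed now {a=7, b=3, d=5, e=11}
Op 3: BEGIN: in_txn=True, pending={}
Op 4: UPDATE a=6 (pending; pending now {a=6})
Op 5: UPDATE d=11 (pending; pending now {a=6, d=11})
Op 6: UPDATE a=1 (pending; pending now {a=1, d=11})
Final committed: {a=7, b=3, d=5, e=11}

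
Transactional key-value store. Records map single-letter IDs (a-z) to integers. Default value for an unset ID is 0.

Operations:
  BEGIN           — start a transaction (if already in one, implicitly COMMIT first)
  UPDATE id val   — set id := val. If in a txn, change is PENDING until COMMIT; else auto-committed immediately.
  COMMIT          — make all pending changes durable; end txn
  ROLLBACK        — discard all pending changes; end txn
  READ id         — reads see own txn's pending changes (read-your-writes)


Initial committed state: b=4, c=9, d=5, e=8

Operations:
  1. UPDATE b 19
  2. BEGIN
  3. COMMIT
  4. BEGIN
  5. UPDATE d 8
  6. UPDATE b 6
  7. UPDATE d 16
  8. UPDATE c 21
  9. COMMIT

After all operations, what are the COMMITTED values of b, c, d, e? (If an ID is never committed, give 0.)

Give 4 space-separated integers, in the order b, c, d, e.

Answer: 6 21 16 8

Derivation:
Initial committed: {b=4, c=9, d=5, e=8}
Op 1: UPDATE b=19 (auto-commit; committed b=19)
Op 2: BEGIN: in_txn=True, pending={}
Op 3: COMMIT: merged [] into committed; committed now {b=19, c=9, d=5, e=8}
Op 4: BEGIN: in_txn=True, pending={}
Op 5: UPDATE d=8 (pending; pending now {d=8})
Op 6: UPDATE b=6 (pending; pending now {b=6, d=8})
Op 7: UPDATE d=16 (pending; pending now {b=6, d=16})
Op 8: UPDATE c=21 (pending; pending now {b=6, c=21, d=16})
Op 9: COMMIT: merged ['b', 'c', 'd'] into committed; committed now {b=6, c=21, d=16, e=8}
Final committed: {b=6, c=21, d=16, e=8}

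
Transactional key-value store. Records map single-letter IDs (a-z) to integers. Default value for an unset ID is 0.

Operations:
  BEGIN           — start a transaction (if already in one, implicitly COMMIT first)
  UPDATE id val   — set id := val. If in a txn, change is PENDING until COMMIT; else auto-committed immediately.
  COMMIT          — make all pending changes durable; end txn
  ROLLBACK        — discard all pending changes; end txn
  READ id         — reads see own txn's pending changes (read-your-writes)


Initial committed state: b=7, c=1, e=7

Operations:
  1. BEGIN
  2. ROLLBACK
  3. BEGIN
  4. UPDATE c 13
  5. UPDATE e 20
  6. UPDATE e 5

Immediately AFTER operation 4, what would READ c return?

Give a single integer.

Initial committed: {b=7, c=1, e=7}
Op 1: BEGIN: in_txn=True, pending={}
Op 2: ROLLBACK: discarded pending []; in_txn=False
Op 3: BEGIN: in_txn=True, pending={}
Op 4: UPDATE c=13 (pending; pending now {c=13})
After op 4: visible(c) = 13 (pending={c=13}, committed={b=7, c=1, e=7})

Answer: 13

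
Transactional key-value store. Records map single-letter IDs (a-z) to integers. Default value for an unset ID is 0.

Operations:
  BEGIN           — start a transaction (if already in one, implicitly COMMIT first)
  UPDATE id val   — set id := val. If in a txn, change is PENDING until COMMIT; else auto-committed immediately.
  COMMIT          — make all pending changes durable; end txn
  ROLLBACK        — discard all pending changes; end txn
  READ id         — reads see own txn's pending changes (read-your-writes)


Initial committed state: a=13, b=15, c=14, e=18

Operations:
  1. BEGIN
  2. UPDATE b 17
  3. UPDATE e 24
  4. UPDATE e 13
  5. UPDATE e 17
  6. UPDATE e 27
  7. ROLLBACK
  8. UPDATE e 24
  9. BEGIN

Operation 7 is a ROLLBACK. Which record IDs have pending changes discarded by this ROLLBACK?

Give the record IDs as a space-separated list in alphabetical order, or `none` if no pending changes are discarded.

Initial committed: {a=13, b=15, c=14, e=18}
Op 1: BEGIN: in_txn=True, pending={}
Op 2: UPDATE b=17 (pending; pending now {b=17})
Op 3: UPDATE e=24 (pending; pending now {b=17, e=24})
Op 4: UPDATE e=13 (pending; pending now {b=17, e=13})
Op 5: UPDATE e=17 (pending; pending now {b=17, e=17})
Op 6: UPDATE e=27 (pending; pending now {b=17, e=27})
Op 7: ROLLBACK: discarded pending ['b', 'e']; in_txn=False
Op 8: UPDATE e=24 (auto-commit; committed e=24)
Op 9: BEGIN: in_txn=True, pending={}
ROLLBACK at op 7 discards: ['b', 'e']

Answer: b e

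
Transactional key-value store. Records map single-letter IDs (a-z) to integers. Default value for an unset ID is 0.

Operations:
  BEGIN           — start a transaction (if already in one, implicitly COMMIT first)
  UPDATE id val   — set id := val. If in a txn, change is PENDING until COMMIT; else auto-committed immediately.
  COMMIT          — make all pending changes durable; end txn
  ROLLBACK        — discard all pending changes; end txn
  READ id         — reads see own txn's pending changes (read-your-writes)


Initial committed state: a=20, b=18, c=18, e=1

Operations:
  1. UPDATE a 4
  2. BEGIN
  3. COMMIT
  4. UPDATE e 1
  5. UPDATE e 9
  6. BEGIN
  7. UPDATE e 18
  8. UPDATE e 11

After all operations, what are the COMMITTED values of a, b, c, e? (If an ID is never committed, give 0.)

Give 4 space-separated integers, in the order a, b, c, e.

Initial committed: {a=20, b=18, c=18, e=1}
Op 1: UPDATE a=4 (auto-commit; committed a=4)
Op 2: BEGIN: in_txn=True, pending={}
Op 3: COMMIT: merged [] into committed; committed now {a=4, b=18, c=18, e=1}
Op 4: UPDATE e=1 (auto-commit; committed e=1)
Op 5: UPDATE e=9 (auto-commit; committed e=9)
Op 6: BEGIN: in_txn=True, pending={}
Op 7: UPDATE e=18 (pending; pending now {e=18})
Op 8: UPDATE e=11 (pending; pending now {e=11})
Final committed: {a=4, b=18, c=18, e=9}

Answer: 4 18 18 9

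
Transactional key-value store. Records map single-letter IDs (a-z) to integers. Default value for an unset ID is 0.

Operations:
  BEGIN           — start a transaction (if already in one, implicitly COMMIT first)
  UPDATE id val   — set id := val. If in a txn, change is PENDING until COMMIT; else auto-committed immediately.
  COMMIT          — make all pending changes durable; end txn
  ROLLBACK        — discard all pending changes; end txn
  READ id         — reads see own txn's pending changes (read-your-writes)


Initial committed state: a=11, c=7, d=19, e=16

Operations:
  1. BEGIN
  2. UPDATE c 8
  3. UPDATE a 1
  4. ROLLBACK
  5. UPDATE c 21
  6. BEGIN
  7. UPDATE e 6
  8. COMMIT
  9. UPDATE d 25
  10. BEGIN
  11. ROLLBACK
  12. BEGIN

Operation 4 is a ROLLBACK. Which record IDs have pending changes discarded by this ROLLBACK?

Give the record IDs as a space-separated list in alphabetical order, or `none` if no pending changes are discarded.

Initial committed: {a=11, c=7, d=19, e=16}
Op 1: BEGIN: in_txn=True, pending={}
Op 2: UPDATE c=8 (pending; pending now {c=8})
Op 3: UPDATE a=1 (pending; pending now {a=1, c=8})
Op 4: ROLLBACK: discarded pending ['a', 'c']; in_txn=False
Op 5: UPDATE c=21 (auto-commit; committed c=21)
Op 6: BEGIN: in_txn=True, pending={}
Op 7: UPDATE e=6 (pending; pending now {e=6})
Op 8: COMMIT: merged ['e'] into committed; committed now {a=11, c=21, d=19, e=6}
Op 9: UPDATE d=25 (auto-commit; committed d=25)
Op 10: BEGIN: in_txn=True, pending={}
Op 11: ROLLBACK: discarded pending []; in_txn=False
Op 12: BEGIN: in_txn=True, pending={}
ROLLBACK at op 4 discards: ['a', 'c']

Answer: a c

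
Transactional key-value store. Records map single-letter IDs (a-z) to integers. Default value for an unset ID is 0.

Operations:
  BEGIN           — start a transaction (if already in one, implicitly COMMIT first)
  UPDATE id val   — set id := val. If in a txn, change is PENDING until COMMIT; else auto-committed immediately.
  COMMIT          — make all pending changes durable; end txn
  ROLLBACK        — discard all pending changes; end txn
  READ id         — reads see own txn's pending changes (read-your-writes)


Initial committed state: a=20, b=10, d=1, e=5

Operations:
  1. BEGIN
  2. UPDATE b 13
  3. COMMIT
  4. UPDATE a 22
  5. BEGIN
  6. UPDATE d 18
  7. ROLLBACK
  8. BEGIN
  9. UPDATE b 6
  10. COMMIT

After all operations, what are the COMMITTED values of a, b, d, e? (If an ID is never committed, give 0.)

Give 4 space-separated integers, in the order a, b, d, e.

Initial committed: {a=20, b=10, d=1, e=5}
Op 1: BEGIN: in_txn=True, pending={}
Op 2: UPDATE b=13 (pending; pending now {b=13})
Op 3: COMMIT: merged ['b'] into committed; committed now {a=20, b=13, d=1, e=5}
Op 4: UPDATE a=22 (auto-commit; committed a=22)
Op 5: BEGIN: in_txn=True, pending={}
Op 6: UPDATE d=18 (pending; pending now {d=18})
Op 7: ROLLBACK: discarded pending ['d']; in_txn=False
Op 8: BEGIN: in_txn=True, pending={}
Op 9: UPDATE b=6 (pending; pending now {b=6})
Op 10: COMMIT: merged ['b'] into committed; committed now {a=22, b=6, d=1, e=5}
Final committed: {a=22, b=6, d=1, e=5}

Answer: 22 6 1 5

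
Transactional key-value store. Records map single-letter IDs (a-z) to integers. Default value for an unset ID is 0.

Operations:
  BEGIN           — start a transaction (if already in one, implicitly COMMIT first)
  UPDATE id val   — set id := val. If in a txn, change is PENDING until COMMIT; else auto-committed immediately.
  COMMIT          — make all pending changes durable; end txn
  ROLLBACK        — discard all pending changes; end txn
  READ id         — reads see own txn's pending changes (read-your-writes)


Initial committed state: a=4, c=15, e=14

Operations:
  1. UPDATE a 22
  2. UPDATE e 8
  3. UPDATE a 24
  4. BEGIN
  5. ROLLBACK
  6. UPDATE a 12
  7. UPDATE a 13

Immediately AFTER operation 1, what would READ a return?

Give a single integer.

Initial committed: {a=4, c=15, e=14}
Op 1: UPDATE a=22 (auto-commit; committed a=22)
After op 1: visible(a) = 22 (pending={}, committed={a=22, c=15, e=14})

Answer: 22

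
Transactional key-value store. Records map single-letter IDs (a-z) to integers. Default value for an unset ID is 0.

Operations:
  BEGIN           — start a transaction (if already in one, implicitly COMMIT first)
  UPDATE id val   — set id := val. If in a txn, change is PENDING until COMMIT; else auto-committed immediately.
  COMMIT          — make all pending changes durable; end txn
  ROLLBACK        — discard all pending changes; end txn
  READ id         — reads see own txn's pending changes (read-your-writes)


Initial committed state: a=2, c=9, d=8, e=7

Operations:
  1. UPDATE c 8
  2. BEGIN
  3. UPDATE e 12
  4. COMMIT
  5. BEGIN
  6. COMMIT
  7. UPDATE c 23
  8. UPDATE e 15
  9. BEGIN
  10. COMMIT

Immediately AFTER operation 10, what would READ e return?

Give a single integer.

Answer: 15

Derivation:
Initial committed: {a=2, c=9, d=8, e=7}
Op 1: UPDATE c=8 (auto-commit; committed c=8)
Op 2: BEGIN: in_txn=True, pending={}
Op 3: UPDATE e=12 (pending; pending now {e=12})
Op 4: COMMIT: merged ['e'] into committed; committed now {a=2, c=8, d=8, e=12}
Op 5: BEGIN: in_txn=True, pending={}
Op 6: COMMIT: merged [] into committed; committed now {a=2, c=8, d=8, e=12}
Op 7: UPDATE c=23 (auto-commit; committed c=23)
Op 8: UPDATE e=15 (auto-commit; committed e=15)
Op 9: BEGIN: in_txn=True, pending={}
Op 10: COMMIT: merged [] into committed; committed now {a=2, c=23, d=8, e=15}
After op 10: visible(e) = 15 (pending={}, committed={a=2, c=23, d=8, e=15})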